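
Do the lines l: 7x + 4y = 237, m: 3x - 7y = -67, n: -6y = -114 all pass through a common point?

Lines aᵢx + bᵢy = cᵢ with pairwise distinct directions are concurrent exactly when det[aᵢ bᵢ cᵢ] = 0.
Here the determinant is -126.
Nonzero, so no common point exists.

No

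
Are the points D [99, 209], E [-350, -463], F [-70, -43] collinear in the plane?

DE = (-449, -672), DF = (-169, -252).
det[DE; DF] = (-449)(-252) − (-672)(-169) = -420.
The determinant is nonzero, so they are not collinear.

No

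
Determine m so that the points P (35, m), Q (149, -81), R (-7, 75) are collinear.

33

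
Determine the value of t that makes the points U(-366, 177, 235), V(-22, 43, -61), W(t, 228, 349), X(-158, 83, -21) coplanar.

Normal to plane UVX: n = (6480, 26496, -4464); plane equation n·P = 1269072.
Requiring n·W = 1269072: (6480)t + (4483152) = 1269072.
So t = -496.

-496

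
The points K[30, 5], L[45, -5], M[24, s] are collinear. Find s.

Collinearity: (M − K) must be parallel to (L − K) = (15, -10).
Cross-multiplying the components: (s − 5)·(15) = (-6)·(-10).
Solving gives s = 9.

9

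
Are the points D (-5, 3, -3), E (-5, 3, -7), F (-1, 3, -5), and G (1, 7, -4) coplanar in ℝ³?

No

A normal to the plane through D, E, F is n = DE × DF = (0, -16, 0).
The plane has equation n·P = -48. For G: n·G = -112.
-112 ≠ -48, so G is off the plane.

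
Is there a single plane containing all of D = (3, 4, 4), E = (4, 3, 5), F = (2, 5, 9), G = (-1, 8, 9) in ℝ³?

Yes

The four points are coplanar iff the 3×3 determinant with rows DE, DF, DG is zero.
Rows: (1, -1, 1), (-1, 1, 5), (-4, 4, 5).
Expanding along the first row: (1)(-15) − (-1)(15) + (1)(0) = 0.
Zero determinant ⇒ coplanar.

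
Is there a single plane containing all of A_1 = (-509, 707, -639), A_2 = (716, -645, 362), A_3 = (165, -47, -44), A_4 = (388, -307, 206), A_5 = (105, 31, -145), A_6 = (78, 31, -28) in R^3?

No

The plane through A_1, A_2, A_3 has normal n = A_1A_2 × A_1A_3 = (-49686, -54201, -12402) and equation n·P = -5105055.
Checking the remaining points: n·A_4 = -5193273, n·A_5 = -5098971, n·A_6 = -5208483.
Since n·A_4 = -5193273 ≠ -5105055, A_4 is off the plane and the points are not all coplanar.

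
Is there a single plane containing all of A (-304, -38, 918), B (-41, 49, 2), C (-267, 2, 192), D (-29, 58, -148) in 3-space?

A normal to the plane through A, B, C is n = AB × AC = (-26522, 157046, 7301).
The plane has equation n·P = 8797258. For D: n·D = 8797258.
Equal, so D lies in the plane and all four are coplanar.

Yes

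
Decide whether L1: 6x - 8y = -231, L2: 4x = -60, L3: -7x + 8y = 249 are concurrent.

Intersecting L1 and L2: solving the 2×2 system gives (x, y) = (-15, 141/8).
Substitute into L3: (-7)(-15) + (8)(141/8) = 246.
But L3 requires 249 ≠ 246, so the three lines have no common point.

No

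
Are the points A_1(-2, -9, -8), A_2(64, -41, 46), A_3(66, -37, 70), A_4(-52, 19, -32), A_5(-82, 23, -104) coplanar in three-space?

Yes

The plane through A_1, A_2, A_3 has normal n = A_1A_2 × A_1A_3 = (-984, -1476, 328) and equation n·P = 12628.
Checking the remaining points: n·A_4 = 12628, n·A_5 = 12628.
All equal 12628, so all 5 points lie in one plane.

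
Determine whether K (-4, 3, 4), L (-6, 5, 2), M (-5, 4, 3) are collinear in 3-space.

KL = (-2, 2, -2), KM = (-1, 1, -1).
KL × KM = (0, 0, 0).
The cross product vanishes, so the three points are collinear.

Yes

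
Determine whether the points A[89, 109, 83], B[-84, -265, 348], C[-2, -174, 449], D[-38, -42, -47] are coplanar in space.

A normal to the plane through A, B, C is n = AB × AC = (-61889, 39203, 14925).
The plane has equation n·P = 3781. For D: n·D = 3781.
Equal, so D lies in the plane and all four are coplanar.

Yes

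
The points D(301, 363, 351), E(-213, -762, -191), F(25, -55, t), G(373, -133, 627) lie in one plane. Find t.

3

Normal to plane DEG: n = (-579332, 102840, 335944); plane equation n·P = -19131668.
Requiring n·F = -19131668: (335944)t + (-20139500) = -19131668.
So t = 3.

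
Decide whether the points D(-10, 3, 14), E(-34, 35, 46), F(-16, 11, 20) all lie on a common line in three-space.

DE = (-24, 32, 32), DF = (-6, 8, 6).
Comparing components 2 and 3: (32)(6) − (32)(8) = -64 ≠ 0, so DE and DF are not parallel and the points are not collinear.

No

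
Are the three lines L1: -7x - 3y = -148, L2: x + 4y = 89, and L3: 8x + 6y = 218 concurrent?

Yes

The three lines meet at one point iff the augmented coefficient matrix [aᵢ bᵢ cᵢ] has rank < 3, i.e. its determinant vanishes.
Here the determinant is 0.
It vanishes, so the lines are concurrent at (13, 19).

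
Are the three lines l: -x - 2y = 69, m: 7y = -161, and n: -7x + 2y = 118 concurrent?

Intersecting l and m: solving the 2×2 system gives (x, y) = (-23, -23).
Substitute into n: (-7)(-23) + (2)(-23) = 115.
But n requires 118 ≠ 115, so the three lines have no common point.

No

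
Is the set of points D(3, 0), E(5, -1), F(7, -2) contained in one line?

Yes

DE = (2, -1), DF = (4, -2).
Checking proportionality: DF = 2·DE, so the vectors are parallel and the points are collinear.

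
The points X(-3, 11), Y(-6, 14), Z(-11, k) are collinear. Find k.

Collinearity: (Z − X) must be parallel to (Y − X) = (-3, 3).
Cross-multiplying the components: (k − 11)·(-3) = (-8)·(3).
Solving gives k = 19.

19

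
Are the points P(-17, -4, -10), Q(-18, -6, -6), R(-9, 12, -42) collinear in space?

PQ = (-1, -2, 4), PR = (8, 16, -32).
Each component of PR is -8 times the corresponding component of PQ, so PR = -8·PQ and the points are collinear.

Yes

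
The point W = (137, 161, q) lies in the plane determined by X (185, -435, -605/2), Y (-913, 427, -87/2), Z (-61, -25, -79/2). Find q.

473/2

Coplanarity requires XY · (XZ × XW) = 0.
XY = (-1098, 862, 259), XZ = (-246, 410, 263); the triple product is linear in q with coefficient -238128 and constant term 56317272.
Setting it to zero: q = 473/2.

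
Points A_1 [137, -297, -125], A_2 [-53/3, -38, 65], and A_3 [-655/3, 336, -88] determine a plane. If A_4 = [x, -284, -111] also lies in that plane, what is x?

129

Coplanarity requires A_1A_2 · (A_1A_3 × A_1A_4) = 0.
A_1A_2 = (-464/3, 259, 190), A_1A_3 = (-1066/3, 633, 37); the triple product is linear in x with coefficient -110687 and constant term 14278623.
Setting it to zero: x = 129.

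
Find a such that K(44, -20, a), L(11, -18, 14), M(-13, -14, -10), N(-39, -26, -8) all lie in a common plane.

The points are coplanar iff KL · (KM × KN) = 0.
Expanding, this is linear in a: (-392)a + (16072) = 0.
So a = 41.

41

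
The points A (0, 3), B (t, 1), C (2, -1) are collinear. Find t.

1

The three points are collinear iff det[AB; AC] = 0.
This determinant is linear in t: (-4)t + (4) = 0, so t = 1.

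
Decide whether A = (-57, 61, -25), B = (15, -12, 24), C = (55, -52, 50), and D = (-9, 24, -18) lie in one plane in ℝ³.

Yes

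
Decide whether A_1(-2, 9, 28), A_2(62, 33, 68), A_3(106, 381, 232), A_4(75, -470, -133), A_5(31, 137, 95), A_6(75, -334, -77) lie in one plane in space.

The plane through A_1, A_2, A_3 has normal n = A_1A_2 × A_1A_3 = (-9984, -8736, 21216) and equation n·P = 535392.
Checking the remaining points: n·A_4 = 535392, n·A_5 = 509184, n·A_6 = 535392.
Since n·A_5 = 509184 ≠ 535392, A_5 is off the plane and the points are not all coplanar.

No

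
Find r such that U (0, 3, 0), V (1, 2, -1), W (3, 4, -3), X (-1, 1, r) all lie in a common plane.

1

Coplanarity ⇔ det[UV; UW; UX] = 0.
Expanding, this is linear in r: (4)r + (-4) = 0.
So r = 1.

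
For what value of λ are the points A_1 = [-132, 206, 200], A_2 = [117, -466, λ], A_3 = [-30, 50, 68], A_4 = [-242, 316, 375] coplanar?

Normal to plane A_1A_3A_4: n = (-12780, -3330, -5940); plane equation n·P = -187020.
Requiring n·A_2 = -187020: (-5940)λ + (56520) = -187020.
So λ = 41.

41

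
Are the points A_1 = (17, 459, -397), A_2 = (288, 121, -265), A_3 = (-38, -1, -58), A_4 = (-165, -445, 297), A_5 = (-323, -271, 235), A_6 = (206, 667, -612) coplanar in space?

No

The plane through A_1, A_2, A_3 has normal n = A_1A_2 × A_1A_3 = (-53862, -99129, -143250) and equation n·P = 10454385.
Checking the remaining points: n·A_4 = 10454385, n·A_5 = 10597635, n·A_6 = 10454385.
Since n·A_5 = 10597635 ≠ 10454385, A_5 is off the plane and the points are not all coplanar.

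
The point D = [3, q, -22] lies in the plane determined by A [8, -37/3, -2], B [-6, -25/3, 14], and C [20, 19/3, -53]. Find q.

A normal to the plane is n = AB × AC = (-1508/3, -522, -928/3).
D lies in the plane iff n · AD = 0.
This gives (-522)q + (2262) = 0, so q = 13/3.

13/3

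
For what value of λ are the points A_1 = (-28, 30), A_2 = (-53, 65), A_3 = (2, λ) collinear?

The three points are collinear iff det[A_1A_2; A_1A_3] = 0.
This determinant is linear in λ: (-25)λ + (-300) = 0, so λ = -12.

-12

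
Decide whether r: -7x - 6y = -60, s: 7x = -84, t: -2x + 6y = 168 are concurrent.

The three lines meet at one point iff the augmented coefficient matrix [aᵢ bᵢ cᵢ] has rank < 3, i.e. its determinant vanishes.
Here the determinant is 0.
It vanishes, so the lines are concurrent at (-12, 24).

Yes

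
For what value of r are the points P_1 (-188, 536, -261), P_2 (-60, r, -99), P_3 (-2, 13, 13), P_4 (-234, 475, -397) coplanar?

102

Coplanarity ⇔ det[P_1P_2; P_1P_3; P_1P_4] = 0.
Expanding, this is linear in r: (12692)r + (-1294584) = 0.
So r = 102.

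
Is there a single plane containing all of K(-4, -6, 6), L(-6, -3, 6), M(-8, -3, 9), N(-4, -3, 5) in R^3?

No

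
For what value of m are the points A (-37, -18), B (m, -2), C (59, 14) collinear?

11

The three points are collinear iff det[AB; AC] = 0.
This determinant is linear in m: (32)m + (-352) = 0, so m = 11.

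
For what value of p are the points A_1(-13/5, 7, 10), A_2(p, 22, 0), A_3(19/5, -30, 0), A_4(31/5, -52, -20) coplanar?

Normal to plane A_1A_3A_4: n = (520, 104, -52); plane equation n·P = -1144.
Requiring n·A_2 = -1144: (520)p + (2288) = -1144.
So p = -33/5.

-33/5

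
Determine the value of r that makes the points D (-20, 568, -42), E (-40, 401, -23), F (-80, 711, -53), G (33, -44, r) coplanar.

19

Normal to plane DEF: n = (-880, -1360, -12880); plane equation n·P = -213920.
Requiring n·G = -213920: (-12880)r + (30800) = -213920.
So r = 19.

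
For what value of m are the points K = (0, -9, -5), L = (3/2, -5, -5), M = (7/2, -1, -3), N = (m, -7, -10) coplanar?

Coplanarity ⇔ det[KL; KM; KN] = 0.
Expanding, this is linear in m: (8)m + (4) = 0.
So m = -1/2.

-1/2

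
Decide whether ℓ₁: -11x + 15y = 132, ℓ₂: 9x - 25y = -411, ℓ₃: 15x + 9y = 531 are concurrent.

Lines aᵢx + bᵢy = cᵢ with pairwise distinct directions are concurrent exactly when det[aᵢ bᵢ cᵢ] = 0.
Here the determinant is 1368.
Nonzero, so no common point exists.

No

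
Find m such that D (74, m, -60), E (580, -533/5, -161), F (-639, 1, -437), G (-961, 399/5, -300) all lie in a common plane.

The points are coplanar iff DE · (DF × DG) = 0.
Expanding, this is linear in m: (-255875)m + (-2609925) = 0.
So m = -51/5.

-51/5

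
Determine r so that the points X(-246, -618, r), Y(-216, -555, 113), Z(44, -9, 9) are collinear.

Collinearity requires XY × XZ = 0; each component is linear in r.
The x-component gives (546)r + (-68250) = 0, so r = 125.
The remaining components then also vanish.

125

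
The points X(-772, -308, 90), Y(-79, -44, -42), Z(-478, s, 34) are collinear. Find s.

Collinearity requires XY × XZ = 0; each component is linear in s.
The x-component gives (132)s + (25872) = 0, so s = -196.
The remaining components then also vanish.

-196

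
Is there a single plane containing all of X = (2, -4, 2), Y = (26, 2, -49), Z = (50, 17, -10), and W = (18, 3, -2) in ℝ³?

Yes

With X as base: XY = (24, 6, -51), XZ = (48, 21, -12), XW = (16, 7, -4).
XZ × XW = (0, 0, 0).
XY · (XZ × XW) = 0.
The scalar triple product vanishes, so the four points are coplanar.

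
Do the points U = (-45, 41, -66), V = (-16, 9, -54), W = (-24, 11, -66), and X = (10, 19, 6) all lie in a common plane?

Yes

The four points are coplanar iff the 3×3 determinant with rows UV, UW, UX is zero.
Rows: (29, -32, 12), (21, -30, 0), (55, -22, 72).
Expanding along the first row: (29)(-2160) − (-32)(1512) + (12)(1188) = 0.
Zero determinant ⇒ coplanar.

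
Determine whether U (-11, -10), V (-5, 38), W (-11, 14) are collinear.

No

UV = (6, 48), UW = (0, 24).
Twice the signed area of △UVW is (6)(24) − (48)(0) = 144.
The area is nonzero, so the three points are not collinear.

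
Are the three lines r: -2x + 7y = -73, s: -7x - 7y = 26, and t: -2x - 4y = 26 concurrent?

Intersecting r and s: solving the 2×2 system gives (x, y) = (47/9, -563/63).
Substitute into t: (-2)(47/9) + (-4)(-563/63) = 1594/63.
But t requires 26 ≠ 1594/63, so the three lines have no common point.

No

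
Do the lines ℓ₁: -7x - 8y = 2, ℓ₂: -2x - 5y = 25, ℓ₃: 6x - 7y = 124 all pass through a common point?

No

Lines aᵢx + bᵢy = cᵢ with pairwise distinct directions are concurrent exactly when det[aᵢ bᵢ cᵢ] = 0.
Here the determinant is 19.
Nonzero, so no common point exists.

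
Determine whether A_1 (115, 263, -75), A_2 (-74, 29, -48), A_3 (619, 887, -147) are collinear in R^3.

Yes

A_1A_2 = (-189, -234, 27), A_1A_3 = (504, 624, -72).
Each component of A_1A_3 is -8/3 times the corresponding component of A_1A_2, so A_1A_3 = -8/3·A_1A_2 and the points are collinear.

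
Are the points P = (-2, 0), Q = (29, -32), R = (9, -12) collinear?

No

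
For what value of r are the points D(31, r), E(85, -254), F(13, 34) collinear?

The three points are collinear iff det[DE; DF] = 0.
This determinant is linear in r: (-72)r + (-2736) = 0, so r = -38.

-38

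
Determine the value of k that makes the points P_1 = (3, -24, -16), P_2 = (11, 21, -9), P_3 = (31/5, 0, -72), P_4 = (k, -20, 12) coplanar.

21/5

Normal to plane P_1P_2P_3: n = (-2688, 2352/5, 48); plane equation n·P = -100608/5.
Requiring n·P_4 = -100608/5: (-2688)k + (-8832) = -100608/5.
So k = 21/5.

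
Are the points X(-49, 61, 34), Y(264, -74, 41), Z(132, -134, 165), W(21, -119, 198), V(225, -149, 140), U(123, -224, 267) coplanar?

No

The plane through X, Y, Z has normal n = XY × XZ = (-16320, -39736, -36600) and equation n·P = -2868616.
Checking the remaining points: n·W = -2860936, n·V = -2875336, n·U = -2878696.
Since n·W = -2860936 ≠ -2868616, W is off the plane and the points are not all coplanar.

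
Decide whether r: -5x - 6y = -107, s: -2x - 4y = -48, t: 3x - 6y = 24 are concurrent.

No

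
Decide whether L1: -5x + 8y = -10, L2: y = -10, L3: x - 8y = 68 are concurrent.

Intersecting L1 and L2: solving the 2×2 system gives (x, y) = (-14, -10).
Substitute into L3: (1)(-14) + (-8)(-10) = 66.
But L3 requires 68 ≠ 66, so the three lines have no common point.

No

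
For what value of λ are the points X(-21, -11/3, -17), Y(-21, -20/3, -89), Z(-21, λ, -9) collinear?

-10/3

Direction XY = (0, -3, -72). From the z-coordinate of Z, the parameter along the line is τ = (-9 − (-17))/(-72) = -1/9.
Then λ = (-11/3) + (-1/9)·(-3) = -10/3.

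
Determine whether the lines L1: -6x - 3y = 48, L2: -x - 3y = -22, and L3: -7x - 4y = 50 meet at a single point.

Yes

Intersecting L1 and L2: solving the 2×2 system gives (x, y) = (-14, 12).
Substitute into L3: (-7)(-14) + (-4)(12) = 50.
This equals 50, so (-14, 12) lies on all three lines and they are concurrent.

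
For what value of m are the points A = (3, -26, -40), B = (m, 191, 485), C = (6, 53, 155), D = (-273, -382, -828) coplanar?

The points are coplanar iff AB · (AC × AD) = 0.
Expanding, this is linear in m: (7168)m + (-301056) = 0.
So m = 42.

42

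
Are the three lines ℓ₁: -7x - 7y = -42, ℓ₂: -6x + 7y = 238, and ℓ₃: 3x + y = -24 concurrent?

Intersecting ℓ₁ and ℓ₂: solving the 2×2 system gives (x, y) = (-196/13, 274/13).
Substitute into ℓ₃: (3)(-196/13) + (1)(274/13) = -314/13.
But ℓ₃ requires -24 ≠ -314/13, so the three lines have no common point.

No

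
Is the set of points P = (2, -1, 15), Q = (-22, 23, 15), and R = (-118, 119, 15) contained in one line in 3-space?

PQ = (-24, 24, 0), PR = (-120, 120, 0).
Each component of PR is 5 times the corresponding component of PQ, so PR = 5·PQ and the points are collinear.

Yes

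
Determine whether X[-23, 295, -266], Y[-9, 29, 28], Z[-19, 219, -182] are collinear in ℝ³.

Yes

XY = (14, -266, 294), XZ = (4, -76, 84).
Each component of XZ is 2/7 times the corresponding component of XY, so XZ = 2/7·XY and the points are collinear.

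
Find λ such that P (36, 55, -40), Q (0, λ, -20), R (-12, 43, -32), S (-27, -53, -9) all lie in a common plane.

-17

Coplanarity ⇔ det[PQ; PR; PS] = 0.
Expanding, this is linear in λ: (984)λ + (16728) = 0.
So λ = -17.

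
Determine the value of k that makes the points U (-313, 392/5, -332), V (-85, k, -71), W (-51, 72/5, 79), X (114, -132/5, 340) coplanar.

Coplanarity ⇔ det[UV; UW; UX] = 0.
Expanding, this is linear in k: (-567)k + (127008/5) = 0.
So k = 224/5.

224/5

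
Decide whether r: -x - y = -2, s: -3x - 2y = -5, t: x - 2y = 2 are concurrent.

No

Lines aᵢx + bᵢy = cᵢ with pairwise distinct directions are concurrent exactly when det[aᵢ bᵢ cᵢ] = 0.
Here the determinant is -3.
Nonzero, so no common point exists.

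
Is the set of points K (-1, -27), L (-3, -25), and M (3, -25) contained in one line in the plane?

No

KL = (-2, 2), KM = (4, 2).
det[KL; KM] = (-2)(2) − (2)(4) = -12.
The determinant is nonzero, so they are not collinear.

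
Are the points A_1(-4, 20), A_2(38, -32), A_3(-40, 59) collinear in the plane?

No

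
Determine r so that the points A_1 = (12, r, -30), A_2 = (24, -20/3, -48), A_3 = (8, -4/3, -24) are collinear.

Direction A_2A_3 = (-16, 16/3, 24). From the x-coordinate of A_1, the parameter along the line is τ = (12 − 24)/(-16) = 3/4.
Then r = (-20/3) + 3/4·(16/3) = -8/3.

-8/3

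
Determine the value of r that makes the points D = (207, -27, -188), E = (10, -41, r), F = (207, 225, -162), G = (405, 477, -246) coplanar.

-80

Normal to plane DFG: n = (-27720, 5148, -49896); plane equation n·P = 3503412.
Requiring n·E = 3503412: (-49896)r + (-488268) = 3503412.
So r = -80.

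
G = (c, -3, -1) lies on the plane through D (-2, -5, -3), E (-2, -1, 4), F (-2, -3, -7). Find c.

Coplanarity requires DE · (DF × DG) = 0.
DE = (0, 4, 7), DF = (0, 2, -4); the triple product is linear in c with coefficient -30 and constant term -60.
Setting it to zero: c = -2.

-2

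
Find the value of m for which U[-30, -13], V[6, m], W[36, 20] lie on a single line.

5

The three points are collinear iff det[UV; UW] = 0.
This determinant is linear in m: (-66)m + (330) = 0, so m = 5.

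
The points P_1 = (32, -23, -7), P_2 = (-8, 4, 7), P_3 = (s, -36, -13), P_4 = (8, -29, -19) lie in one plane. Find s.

54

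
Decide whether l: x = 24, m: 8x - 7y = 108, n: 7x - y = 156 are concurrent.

Yes

Intersecting l and m: solving the 2×2 system gives (x, y) = (24, 12).
Substitute into n: (7)(24) + (-1)(12) = 156.
This equals 156, so (24, 12) lies on all three lines and they are concurrent.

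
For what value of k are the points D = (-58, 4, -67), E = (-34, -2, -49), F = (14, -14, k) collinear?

-13

Collinearity requires DE × DF = 0; each component is linear in k.
The x-component gives (-6)k + (-78) = 0, so k = -13.
The remaining components then also vanish.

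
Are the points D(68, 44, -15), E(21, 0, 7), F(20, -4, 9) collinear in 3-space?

No

DE = (-47, -44, 22), DF = (-48, -48, 24).
Comparing components 3 and 1: (22)(-48) − (-47)(24) = 72 ≠ 0, so DE and DF are not parallel and the points are not collinear.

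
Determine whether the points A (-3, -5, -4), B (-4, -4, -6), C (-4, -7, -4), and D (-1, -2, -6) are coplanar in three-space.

With A as base: AB = (-1, 1, -2), AC = (-1, -2, 0), AD = (2, 3, -2).
AC × AD = (4, -2, 1).
AB · (AC × AD) = -8.
Since -8 ≠ 0, the four points are not coplanar.

No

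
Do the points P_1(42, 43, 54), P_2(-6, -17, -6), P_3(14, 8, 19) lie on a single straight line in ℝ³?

Yes

P_1P_2 = (-48, -60, -60), P_1P_3 = (-28, -35, -35).
P_1P_2 × P_1P_3 = (0, 0, 0).
The cross product vanishes, so the three points are collinear.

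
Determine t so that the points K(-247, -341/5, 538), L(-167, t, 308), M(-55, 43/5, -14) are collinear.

Collinearity requires KL × KM = 0; each component is linear in t.
The x-component gives (-552)t + (-99912/5) = 0, so t = -181/5.
The remaining components then also vanish.

-181/5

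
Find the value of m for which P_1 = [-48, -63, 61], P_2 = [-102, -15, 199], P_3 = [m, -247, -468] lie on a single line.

Direction P_1P_2 = (-54, 48, 138). From the y-coordinate of P_3, the parameter along the line is τ = (-247 − (-63))/48 = -23/6.
Then m = (-48) + (-23/6)·(-54) = 159.

159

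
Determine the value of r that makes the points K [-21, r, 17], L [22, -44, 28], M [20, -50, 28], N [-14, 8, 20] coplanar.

Coplanarity ⇔ det[KL; KM; KN] = 0.
Expanding, this is linear in r: (16)r + (-752) = 0.
So r = 47.

47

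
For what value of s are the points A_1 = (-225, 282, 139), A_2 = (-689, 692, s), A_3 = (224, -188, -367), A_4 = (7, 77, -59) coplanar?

Normal to plane A_1A_3A_4: n = (-10670, -28490, 16995); plane equation n·P = -3271125.
Requiring n·A_2 = -3271125: (16995)s + (-12363450) = -3271125.
So s = 535.

535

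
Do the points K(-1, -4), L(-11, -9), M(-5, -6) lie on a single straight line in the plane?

Yes

KL = (-10, -5), KM = (-4, -2).
Checking proportionality: KM = 2/5·KL, so the vectors are parallel and the points are collinear.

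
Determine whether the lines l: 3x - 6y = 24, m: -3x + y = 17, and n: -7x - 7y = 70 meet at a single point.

Intersecting l and m: solving the 2×2 system gives (x, y) = (-42/5, -41/5).
Substitute into n: (-7)(-42/5) + (-7)(-41/5) = 581/5.
But n requires 70 ≠ 581/5, so the three lines have no common point.

No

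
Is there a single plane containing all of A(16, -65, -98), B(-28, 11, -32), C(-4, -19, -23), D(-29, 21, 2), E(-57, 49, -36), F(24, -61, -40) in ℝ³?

The plane through A, B, C has normal n = AB × AC = (2664, 1980, -504) and equation n·P = -36684.
Checking the remaining points: n·D = -36684, n·E = -36684, n·F = -36684.
All equal -36684, so all 6 points lie in one plane.

Yes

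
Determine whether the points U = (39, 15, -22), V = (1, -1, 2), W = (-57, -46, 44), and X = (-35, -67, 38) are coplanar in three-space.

Yes

With U as base: UV = (-38, -16, 24), UW = (-96, -61, 66), UX = (-74, -82, 60).
UW × UX = (1752, 876, 3358).
UV · (UW × UX) = 0.
The scalar triple product vanishes, so the four points are coplanar.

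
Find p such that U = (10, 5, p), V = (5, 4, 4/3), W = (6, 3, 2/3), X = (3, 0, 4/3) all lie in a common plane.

-2/3

Coplanarity ⇔ det[UV; UW; UX] = 0.
Expanding, this is linear in p: (6)p + (4) = 0.
So p = -2/3.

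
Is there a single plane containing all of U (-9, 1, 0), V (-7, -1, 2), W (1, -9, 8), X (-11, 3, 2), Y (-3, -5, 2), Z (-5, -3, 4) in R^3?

Yes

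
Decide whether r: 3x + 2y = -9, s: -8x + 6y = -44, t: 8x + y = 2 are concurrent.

The three lines meet at one point iff the augmented coefficient matrix [aᵢ bᵢ cᵢ] has rank < 3, i.e. its determinant vanishes.
Here the determinant is 0.
It vanishes, so the lines are concurrent at (1, -6).

Yes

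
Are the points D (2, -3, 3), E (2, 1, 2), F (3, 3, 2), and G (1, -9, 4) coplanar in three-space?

The four points are coplanar iff the 3×3 determinant with rows DE, DF, DG is zero.
Rows: (0, 4, -1), (1, 6, -1), (-1, -6, 1).
Expanding along the first row: (0)(0) − (4)(0) + (-1)(0) = 0.
Zero determinant ⇒ coplanar.

Yes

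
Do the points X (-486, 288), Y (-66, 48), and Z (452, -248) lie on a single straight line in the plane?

Yes

XY = (420, -240), XZ = (938, -536).
Checking proportionality: XZ = 67/30·XY, so the vectors are parallel and the points are collinear.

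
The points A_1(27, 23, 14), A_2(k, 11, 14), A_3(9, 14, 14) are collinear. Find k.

Collinearity requires A_1A_2 × A_1A_3 = 0; each component is linear in k.
The z-component gives (-9)k + (27) = 0, so k = 3.
The remaining components then also vanish.

3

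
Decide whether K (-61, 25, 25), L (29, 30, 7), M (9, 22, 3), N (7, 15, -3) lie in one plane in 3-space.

No

The four points are coplanar iff the 3×3 determinant with rows KL, KM, KN is zero.
Rows: (90, 5, -18), (70, -3, -22), (68, -10, -28).
Expanding along the first row: (90)(-136) − (5)(-464) + (-18)(-496) = -992.
Nonzero ⇒ not coplanar.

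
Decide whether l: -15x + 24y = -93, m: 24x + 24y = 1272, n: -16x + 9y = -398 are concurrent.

Yes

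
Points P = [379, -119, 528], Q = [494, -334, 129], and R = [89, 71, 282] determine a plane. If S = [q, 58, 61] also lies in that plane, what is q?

34

The plane through P, Q, R has equation 128700x + 144000y − 40500z = 10257300.
Substituting S: (128700)q + (5881500) = 10257300, so q = 34.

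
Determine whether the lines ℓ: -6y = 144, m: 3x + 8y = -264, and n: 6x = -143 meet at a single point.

No

Intersecting ℓ and m: solving the 2×2 system gives (x, y) = (-24, -24).
Substitute into n: (6)(-24) + (0)(-24) = -144.
But n requires -143 ≠ -144, so the three lines have no common point.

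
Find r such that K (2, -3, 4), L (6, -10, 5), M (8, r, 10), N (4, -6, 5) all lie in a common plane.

-9

The points are coplanar iff KL · (KM × KN) = 0.
Expanding, this is linear in r: (2)r + (18) = 0.
So r = -9.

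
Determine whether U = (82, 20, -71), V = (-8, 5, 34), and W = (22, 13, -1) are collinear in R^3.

UV = (-90, -15, 105), UW = (-60, -7, 70).
Comparing components 2 and 3: (-15)(70) − (105)(-7) = -315 ≠ 0, so UV and UW are not parallel and the points are not collinear.

No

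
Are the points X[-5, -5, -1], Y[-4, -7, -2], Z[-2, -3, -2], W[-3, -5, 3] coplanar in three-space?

With X as base: XY = (1, -2, -1), XZ = (3, 2, -1), XW = (2, 0, 4).
XZ × XW = (8, -14, -4).
XY · (XZ × XW) = 40.
Since 40 ≠ 0, the four points are not coplanar.

No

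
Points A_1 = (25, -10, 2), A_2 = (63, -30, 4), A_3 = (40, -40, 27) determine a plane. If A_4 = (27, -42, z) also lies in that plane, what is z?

The plane through A_1, A_2, A_3 has equation −440x − 920y − 840z = -3480.
Substituting A_4: (-840)z + (26760) = -3480, so z = 36.

36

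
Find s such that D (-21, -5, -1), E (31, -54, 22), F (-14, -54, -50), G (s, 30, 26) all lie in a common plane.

The points are coplanar iff DE · (DF × DG) = 0.
Expanding, this is linear in s: (3528)s + (109368) = 0.
So s = -31.

-31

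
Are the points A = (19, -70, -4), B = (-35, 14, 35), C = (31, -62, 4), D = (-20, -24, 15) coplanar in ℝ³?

A normal to the plane through A, B, C is n = AB × AC = (360, 900, -1440).
The plane has equation n·P = -50400. For D: n·D = -50400.
Equal, so D lies in the plane and all four are coplanar.

Yes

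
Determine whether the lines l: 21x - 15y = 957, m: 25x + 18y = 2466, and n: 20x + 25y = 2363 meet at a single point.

No

The three lines meet at one point iff the augmented coefficient matrix [aᵢ bᵢ cᵢ] has rank < 3, i.e. its determinant vanishes.
Here the determinant is -1506.
Nonzero, so no common point exists.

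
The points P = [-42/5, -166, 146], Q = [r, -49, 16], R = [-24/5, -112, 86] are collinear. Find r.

-3/5

Direction PR = (18/5, 54, -60). From the y-coordinate of Q, the parameter along the line is τ = (-49 − (-166))/54 = 13/6.
Then r = (-42/5) + 13/6·(18/5) = -3/5.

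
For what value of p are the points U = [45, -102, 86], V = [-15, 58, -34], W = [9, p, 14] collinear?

-6

Direction UV = (-60, 160, -120). From the x-coordinate of W, the parameter along the line is τ = (9 − 45)/(-60) = 3/5.
Then p = (-102) + 3/5·(160) = -6.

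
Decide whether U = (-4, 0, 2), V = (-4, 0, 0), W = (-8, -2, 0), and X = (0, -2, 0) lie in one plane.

No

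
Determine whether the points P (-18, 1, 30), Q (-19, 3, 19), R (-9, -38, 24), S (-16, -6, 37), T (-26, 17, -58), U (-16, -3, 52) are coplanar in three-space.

Yes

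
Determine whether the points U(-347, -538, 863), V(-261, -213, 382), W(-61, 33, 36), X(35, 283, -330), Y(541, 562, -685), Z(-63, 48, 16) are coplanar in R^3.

No

The plane through U, V, W has normal n = UV × UW = (5876, -66444, -43844) and equation n·P = -4129472.
Checking the remaining points: n·X = -4129472, n·Y = -4129472, n·Z = -4261004.
Since n·Z = -4261004 ≠ -4129472, Z is off the plane and the points are not all coplanar.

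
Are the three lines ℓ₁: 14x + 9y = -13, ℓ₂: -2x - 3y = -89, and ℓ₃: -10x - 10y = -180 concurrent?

Yes

Lines aᵢx + bᵢy = cᵢ with pairwise distinct directions are concurrent exactly when det[aᵢ bᵢ cᵢ] = 0.
Here the determinant is 0.
It vanishes, so the lines are concurrent at (-35, 53).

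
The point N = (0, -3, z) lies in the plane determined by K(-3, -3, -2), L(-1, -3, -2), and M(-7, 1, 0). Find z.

-2

The plane through K, L, M has equation −4y + 8z = -4.
Substituting N: (8)z + (12) = -4, so z = -2.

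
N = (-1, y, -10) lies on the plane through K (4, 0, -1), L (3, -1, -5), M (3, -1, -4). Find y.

-5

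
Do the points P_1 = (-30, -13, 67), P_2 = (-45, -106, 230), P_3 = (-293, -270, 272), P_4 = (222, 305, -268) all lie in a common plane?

Yes

With P_1 as base: P_1P_2 = (-15, -93, 163), P_1P_3 = (-263, -257, 205), P_1P_4 = (252, 318, -335).
P_1P_3 × P_1P_4 = (20905, -36445, -18870).
P_1P_2 · (P_1P_3 × P_1P_4) = 0.
The scalar triple product vanishes, so the four points are coplanar.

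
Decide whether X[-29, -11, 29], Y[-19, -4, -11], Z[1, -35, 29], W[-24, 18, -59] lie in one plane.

Yes

With X as base: XY = (10, 7, -40), XZ = (30, -24, 0), XW = (5, 29, -88).
XZ × XW = (2112, 2640, 990).
XY · (XZ × XW) = 0.
The scalar triple product vanishes, so the four points are coplanar.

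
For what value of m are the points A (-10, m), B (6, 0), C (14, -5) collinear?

10

The three points are collinear iff det[AB; AC] = 0.
This determinant is linear in m: (8)m + (-80) = 0, so m = 10.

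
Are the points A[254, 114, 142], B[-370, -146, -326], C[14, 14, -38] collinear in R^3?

Yes

AB = (-624, -260, -468), AC = (-240, -100, -180).
Each component of AC is 5/13 times the corresponding component of AB, so AC = 5/13·AB and the points are collinear.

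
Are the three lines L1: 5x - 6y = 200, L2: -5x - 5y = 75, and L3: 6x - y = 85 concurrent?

Yes

The three lines meet at one point iff the augmented coefficient matrix [aᵢ bᵢ cᵢ] has rank < 3, i.e. its determinant vanishes.
Here the determinant is 0.
It vanishes, so the lines are concurrent at (10, -25).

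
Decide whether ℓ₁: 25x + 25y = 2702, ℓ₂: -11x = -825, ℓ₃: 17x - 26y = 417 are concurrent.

No

Intersecting ℓ₁ and ℓ₂: solving the 2×2 system gives (x, y) = (75, 827/25).
Substitute into ℓ₃: (17)(75) + (-26)(827/25) = 10373/25.
But ℓ₃ requires 417 ≠ 10373/25, so the three lines have no common point.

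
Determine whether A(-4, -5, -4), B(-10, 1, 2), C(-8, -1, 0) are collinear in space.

Yes

AB = (-6, 6, 6), AC = (-4, 4, 4).
AB × AC = (0, 0, 0).
The cross product vanishes, so the three points are collinear.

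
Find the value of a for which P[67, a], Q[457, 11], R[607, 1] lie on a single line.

37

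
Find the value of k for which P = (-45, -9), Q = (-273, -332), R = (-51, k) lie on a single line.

-35/2

The three points are collinear iff det[PQ; PR] = 0.
This determinant is linear in k: (-228)k + (-3990) = 0, so k = -35/2.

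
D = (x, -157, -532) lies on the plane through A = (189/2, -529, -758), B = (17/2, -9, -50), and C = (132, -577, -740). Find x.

-133/2

The plane through A, B, C has equation 43344x + 28098y − 15372z = 884142.
Substituting D: (43344)x + (3766518) = 884142, so x = -133/2.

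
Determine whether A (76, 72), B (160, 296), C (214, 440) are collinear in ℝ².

Yes

AB = (84, 224), AC = (138, 368).
Checking proportionality: AC = 23/14·AB, so the vectors are parallel and the points are collinear.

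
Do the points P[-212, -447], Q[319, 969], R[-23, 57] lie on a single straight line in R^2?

Yes

PQ = (531, 1416), PR = (189, 504).
Twice the signed area of △PQR is (531)(504) − (1416)(189) = 0.
The triangle is degenerate (zero area), so the points are collinear.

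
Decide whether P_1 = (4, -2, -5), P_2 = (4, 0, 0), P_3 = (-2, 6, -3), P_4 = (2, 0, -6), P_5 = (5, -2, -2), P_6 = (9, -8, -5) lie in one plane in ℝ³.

The plane through P_1, P_2, P_3 has normal n = P_1P_2 × P_1P_3 = (-36, -30, 12) and equation n·P = -144.
Checking the remaining points: n·P_4 = -144, n·P_5 = -144, n·P_6 = -144.
All equal -144, so all 6 points lie in one plane.

Yes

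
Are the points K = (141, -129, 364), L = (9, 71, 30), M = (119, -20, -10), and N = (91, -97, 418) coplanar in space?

The four points are coplanar iff the 3×3 determinant with rows KL, KM, KN is zero.
Rows: (-132, 200, -334), (-22, 109, -374), (-50, 32, 54).
Expanding along the first row: (-132)(17854) − (200)(-19888) + (-334)(4746) = 35708.
Nonzero ⇒ not coplanar.

No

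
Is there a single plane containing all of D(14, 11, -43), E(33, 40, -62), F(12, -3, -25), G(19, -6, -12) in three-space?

Yes

The four points are coplanar iff the 3×3 determinant with rows DE, DF, DG is zero.
Rows: (19, 29, -19), (-2, -14, 18), (5, -17, 31).
Expanding along the first row: (19)(-128) − (29)(-152) + (-19)(104) = 0.
Zero determinant ⇒ coplanar.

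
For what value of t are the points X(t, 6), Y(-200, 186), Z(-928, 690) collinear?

60

The three points are collinear iff det[XY; XZ] = 0.
This determinant is linear in t: (-504)t + (30240) = 0, so t = 60.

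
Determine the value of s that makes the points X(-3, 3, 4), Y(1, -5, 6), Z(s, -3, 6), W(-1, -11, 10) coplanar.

Normal to plane XYW: n = (-20, -20, -40); plane equation n·P = -160.
Requiring n·Z = -160: (-20)s + (-180) = -160.
So s = -1.

-1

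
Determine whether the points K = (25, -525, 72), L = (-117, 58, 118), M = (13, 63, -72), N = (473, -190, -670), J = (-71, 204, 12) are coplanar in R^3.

No

The plane through K, L, M has normal n = KL × KM = (-111000, -21000, -76500) and equation n·P = 2742000.
Checking the remaining points: n·N = 2742000, n·J = 2679000.
Since n·J = 2679000 ≠ 2742000, J is off the plane and the points are not all coplanar.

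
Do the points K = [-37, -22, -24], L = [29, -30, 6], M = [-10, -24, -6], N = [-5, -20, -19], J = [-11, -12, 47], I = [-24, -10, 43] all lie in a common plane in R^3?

The plane through K, L, M has normal n = KL × KM = (-84, -378, 84) and equation n·P = 9408.
Checking the remaining points: n·N = 6384, n·J = 9408, n·I = 9408.
Since n·N = 6384 ≠ 9408, N is off the plane and the points are not all coplanar.

No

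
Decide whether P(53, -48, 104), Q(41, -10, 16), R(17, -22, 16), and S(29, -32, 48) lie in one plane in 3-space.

Yes

A normal to the plane through P, Q, R is n = PQ × PR = (-1056, 2112, 1056).
The plane has equation n·X = -47520. For S: n·S = -47520.
Equal, so S lies in the plane and all four are coplanar.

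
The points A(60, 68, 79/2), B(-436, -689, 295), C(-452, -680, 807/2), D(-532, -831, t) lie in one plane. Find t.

Normal to plane ABC: n = (-84434, 49728, -16576); plane equation n·P = -2339288.
Requiring n·D = -2339288: (-16576)t + (3594920) = -2339288.
So t = 358.

358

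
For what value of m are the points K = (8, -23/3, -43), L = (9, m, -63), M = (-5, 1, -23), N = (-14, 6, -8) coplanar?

23/3

Normal to plane KMN: n = (30, 15, 13); plane equation n·P = -434.
Requiring n·L = -434: (15)m + (-549) = -434.
So m = 23/3.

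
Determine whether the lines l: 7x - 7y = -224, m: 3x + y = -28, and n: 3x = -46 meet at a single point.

No

Intersecting l and m: solving the 2×2 system gives (x, y) = (-15, 17).
Substitute into n: (3)(-15) + (0)(17) = -45.
But n requires -46 ≠ -45, so the three lines have no common point.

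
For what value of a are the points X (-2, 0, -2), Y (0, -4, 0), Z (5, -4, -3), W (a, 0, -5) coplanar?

3

Coplanarity ⇔ det[XY; XZ; XW] = 0.
Expanding, this is linear in a: (12)a + (-36) = 0.
So a = 3.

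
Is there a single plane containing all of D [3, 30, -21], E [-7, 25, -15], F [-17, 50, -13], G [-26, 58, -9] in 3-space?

No

The four points are coplanar iff the 3×3 determinant with rows DE, DF, DG is zero.
Rows: (-10, -5, 6), (-20, 20, 8), (-29, 28, 12).
Expanding along the first row: (-10)(16) − (-5)(-8) + (6)(20) = -80.
Nonzero ⇒ not coplanar.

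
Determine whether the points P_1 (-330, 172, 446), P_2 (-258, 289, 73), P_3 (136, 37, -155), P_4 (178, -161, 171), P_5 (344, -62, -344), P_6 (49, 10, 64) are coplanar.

No

The plane through P_1, P_2, P_3 has normal n = P_1P_2 × P_1P_3 = (-120672, -130546, -64242) and equation n·P = -11284084.
Checking the remaining points: n·P_4 = -11447092, n·P_5 = -11318068, n·P_6 = -11329876.
Since n·P_4 = -11447092 ≠ -11284084, P_4 is off the plane and the points are not all coplanar.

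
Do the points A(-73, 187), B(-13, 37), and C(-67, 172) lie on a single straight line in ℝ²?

AB = (60, -150), AC = (6, -15).
Twice the signed area of △ABC is (60)(-15) − (-150)(6) = 0.
The triangle is degenerate (zero area), so the points are collinear.

Yes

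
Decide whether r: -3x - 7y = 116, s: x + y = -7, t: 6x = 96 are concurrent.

No

Intersecting r and s: solving the 2×2 system gives (x, y) = (67/4, -95/4).
Substitute into t: (6)(67/4) + (0)(-95/4) = 201/2.
But t requires 96 ≠ 201/2, so the three lines have no common point.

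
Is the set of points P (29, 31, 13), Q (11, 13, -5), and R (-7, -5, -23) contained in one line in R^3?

Yes

PQ = (-18, -18, -18), PR = (-36, -36, -36).
PQ × PR = (0, 0, 0).
The cross product vanishes, so the three points are collinear.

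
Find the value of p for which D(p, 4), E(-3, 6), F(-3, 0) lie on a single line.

Collinearity: (D − E) must be parallel to (F − E) = (0, -6).
Cross-multiplying the components: (p − (-3))·(-6) = (-2)·(0).
Solving gives p = -3.

-3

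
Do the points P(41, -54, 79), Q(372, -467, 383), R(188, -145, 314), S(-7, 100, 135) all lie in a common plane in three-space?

No

The four points are coplanar iff the 3×3 determinant with rows PQ, PR, PS is zero.
Rows: (331, -413, 304), (147, -91, 235), (-48, 154, 56).
Expanding along the first row: (331)(-41286) − (-413)(19512) + (304)(18270) = -53130.
Nonzero ⇒ not coplanar.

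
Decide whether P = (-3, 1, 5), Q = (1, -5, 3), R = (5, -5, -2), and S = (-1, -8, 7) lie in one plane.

Yes

The four points are coplanar iff the 3×3 determinant with rows PQ, PR, PS is zero.
Rows: (4, -6, -2), (8, -6, -7), (2, -9, 2).
Expanding along the first row: (4)(-75) − (-6)(30) + (-2)(-60) = 0.
Zero determinant ⇒ coplanar.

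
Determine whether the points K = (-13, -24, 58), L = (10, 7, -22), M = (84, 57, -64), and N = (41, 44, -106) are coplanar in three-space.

No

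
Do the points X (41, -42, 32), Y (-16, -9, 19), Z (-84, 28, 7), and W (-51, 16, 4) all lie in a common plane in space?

Yes

With X as base: XY = (-57, 33, -13), XZ = (-125, 70, -25), XW = (-92, 58, -28).
XZ × XW = (-510, -1200, -810).
XY · (XZ × XW) = 0.
The scalar triple product vanishes, so the four points are coplanar.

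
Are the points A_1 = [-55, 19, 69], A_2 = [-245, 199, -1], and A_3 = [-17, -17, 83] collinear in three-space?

Yes

A_1A_2 = (-190, 180, -70), A_1A_3 = (38, -36, 14).
Each component of A_1A_3 is -1/5 times the corresponding component of A_1A_2, so A_1A_3 = -1/5·A_1A_2 and the points are collinear.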